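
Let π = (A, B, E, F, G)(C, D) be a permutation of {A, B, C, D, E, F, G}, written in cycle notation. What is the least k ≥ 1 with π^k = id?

The disjoint cycles have lengths 5, 2.
The order of π is the least common multiple of its cycle lengths: lcm(5, 2) = 10.

10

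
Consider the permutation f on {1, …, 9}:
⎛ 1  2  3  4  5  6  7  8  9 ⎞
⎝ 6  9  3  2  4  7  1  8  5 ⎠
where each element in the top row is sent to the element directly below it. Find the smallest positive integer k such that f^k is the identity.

12

Decomposing into disjoint cycles gives cycle lengths 4, 3, 1, 1.
The order of f is the least common multiple of its cycle lengths: lcm(4, 3) = 12.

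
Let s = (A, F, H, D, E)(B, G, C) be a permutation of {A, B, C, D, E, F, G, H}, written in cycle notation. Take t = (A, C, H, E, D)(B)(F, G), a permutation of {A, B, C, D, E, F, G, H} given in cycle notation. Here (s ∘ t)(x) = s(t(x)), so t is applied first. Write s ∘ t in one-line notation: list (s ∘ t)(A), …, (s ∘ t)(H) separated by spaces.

B G D F E C H A

Chase each element through t then s: A → C → B; B → B → G; C → H → D; D → A → F; E → D → E; F → G → C; G → F → H; H → E → A.
So s ∘ t in one-line form is B G D F E C H A.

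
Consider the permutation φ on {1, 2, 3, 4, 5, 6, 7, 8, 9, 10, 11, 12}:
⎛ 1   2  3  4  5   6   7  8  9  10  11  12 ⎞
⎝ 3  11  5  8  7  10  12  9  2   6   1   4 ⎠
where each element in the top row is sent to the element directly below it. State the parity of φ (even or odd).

In disjoint-cycle form the cycle lengths are 10, 2.
A cycle of length ℓ contributes ℓ−1 transpositions, so φ is a product of 9 + 1 = 10 transpositions — even.

even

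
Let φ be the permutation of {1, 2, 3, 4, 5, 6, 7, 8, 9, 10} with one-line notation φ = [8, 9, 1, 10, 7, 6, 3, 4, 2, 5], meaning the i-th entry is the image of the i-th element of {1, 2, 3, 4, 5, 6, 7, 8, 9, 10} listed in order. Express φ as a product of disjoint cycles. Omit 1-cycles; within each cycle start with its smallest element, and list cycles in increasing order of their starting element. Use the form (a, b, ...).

(1, 8, 4, 10, 5, 7, 3)(2, 9)

Start at 1 and follow images: 1 → 8 → 4 → 10 → 5 → 7 → 3 → 1, giving the cycle (1, 8, 4, 10, 5, 7, 3).
Repeating from the next unused element and collecting all non-trivial cycles gives (1, 8, 4, 10, 5, 7, 3)(2, 9).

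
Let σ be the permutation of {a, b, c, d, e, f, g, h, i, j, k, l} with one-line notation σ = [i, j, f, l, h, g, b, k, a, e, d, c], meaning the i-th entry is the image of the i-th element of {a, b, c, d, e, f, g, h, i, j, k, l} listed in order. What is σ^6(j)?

c

Tracing j → e → … returns to j after 10 steps, so j lies in a 10-cycle (b, j, e, h, k, d, l, c, f, g).
Stepping 6 places around the cycle: j → e → h → k → d → l → c.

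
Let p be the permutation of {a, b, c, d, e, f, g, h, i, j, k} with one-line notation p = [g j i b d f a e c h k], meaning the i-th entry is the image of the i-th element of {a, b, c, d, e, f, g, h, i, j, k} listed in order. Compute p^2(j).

e

Tracing j → h → … returns to j after 5 steps, so j lies in a 5-cycle (b j h e d).
Stepping 2 places around the cycle: j → h → e.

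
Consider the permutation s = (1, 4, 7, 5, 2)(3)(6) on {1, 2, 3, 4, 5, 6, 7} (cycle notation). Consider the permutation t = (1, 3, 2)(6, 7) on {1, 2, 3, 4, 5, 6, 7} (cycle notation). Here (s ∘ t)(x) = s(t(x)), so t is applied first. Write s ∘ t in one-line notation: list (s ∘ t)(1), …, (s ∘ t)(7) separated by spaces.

3 4 1 7 2 5 6

(s ∘ t)(x) = s(t(x)). Computing each image: s(t(1)) = s(3) = 3, s(t(2)) = s(1) = 4, s(t(3)) = s(2) = 1, s(t(4)) = s(4) = 7, s(t(5)) = s(5) = 2, s(t(6)) = s(7) = 5, s(t(7)) = s(6) = 6.
Hence s ∘ t = [3 4 1 7 2 5 6].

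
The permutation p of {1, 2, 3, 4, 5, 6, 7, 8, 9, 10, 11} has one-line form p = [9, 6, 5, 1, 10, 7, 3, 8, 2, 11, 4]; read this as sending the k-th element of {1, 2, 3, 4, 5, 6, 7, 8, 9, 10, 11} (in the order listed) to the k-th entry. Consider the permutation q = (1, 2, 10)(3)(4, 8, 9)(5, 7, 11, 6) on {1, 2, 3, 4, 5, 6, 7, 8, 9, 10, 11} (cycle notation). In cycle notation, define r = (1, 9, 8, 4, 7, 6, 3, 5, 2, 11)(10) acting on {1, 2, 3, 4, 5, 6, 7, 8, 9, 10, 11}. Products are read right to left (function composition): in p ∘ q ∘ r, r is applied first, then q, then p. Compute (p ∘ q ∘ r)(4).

Apply the permutations in order: r(4) = 7, then q(7) = 11, then p(11) = 4. So (p ∘ q ∘ r)(4) = 4.

4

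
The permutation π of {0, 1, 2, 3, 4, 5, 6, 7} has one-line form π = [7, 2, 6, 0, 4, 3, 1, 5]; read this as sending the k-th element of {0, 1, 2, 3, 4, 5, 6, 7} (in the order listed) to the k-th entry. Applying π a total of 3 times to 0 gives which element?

3

Tracing 0 → 7 → … returns to 0 after 4 steps, so 0 lies in a 4-cycle (0, 7, 5, 3).
Advancing 3 steps from 0: 0 → 7 → 5 → 3.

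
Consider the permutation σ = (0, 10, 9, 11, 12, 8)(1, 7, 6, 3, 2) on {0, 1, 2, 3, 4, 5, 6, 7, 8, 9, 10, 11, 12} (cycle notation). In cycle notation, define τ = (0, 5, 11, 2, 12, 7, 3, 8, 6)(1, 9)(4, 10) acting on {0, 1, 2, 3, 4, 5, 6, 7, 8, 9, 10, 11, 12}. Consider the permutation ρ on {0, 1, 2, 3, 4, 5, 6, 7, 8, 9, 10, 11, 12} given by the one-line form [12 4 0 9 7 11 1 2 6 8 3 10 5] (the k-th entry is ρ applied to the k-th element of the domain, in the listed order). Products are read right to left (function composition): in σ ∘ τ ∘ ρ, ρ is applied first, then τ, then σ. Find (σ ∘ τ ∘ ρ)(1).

9

Chase 1: ρ(1) = 4; τ(4) = 10; σ(10) = 9. Hence (σ ∘ τ ∘ ρ)(1) = 9.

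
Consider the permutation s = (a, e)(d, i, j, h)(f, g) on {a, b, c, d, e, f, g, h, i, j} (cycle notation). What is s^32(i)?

i

i lies in the 4-cycle (d, i, j, h).
Powers repeat with period 4 on this cycle, and 32 mod 4 = 0, so s^32(i) = s^0(i).
So s^32(i) = i.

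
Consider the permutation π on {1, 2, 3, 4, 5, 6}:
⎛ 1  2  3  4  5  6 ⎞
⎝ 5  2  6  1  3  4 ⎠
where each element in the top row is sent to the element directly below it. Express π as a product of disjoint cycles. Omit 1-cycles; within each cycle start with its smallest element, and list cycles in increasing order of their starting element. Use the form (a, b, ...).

From 1: 1 → 5 → 3 → 6 → 4 → 1, closing the cycle (1, 5, 3, 6, 4).
Continuing from each remaining unvisited element yields (1, 5, 3, 6, 4).

(1, 5, 3, 6, 4)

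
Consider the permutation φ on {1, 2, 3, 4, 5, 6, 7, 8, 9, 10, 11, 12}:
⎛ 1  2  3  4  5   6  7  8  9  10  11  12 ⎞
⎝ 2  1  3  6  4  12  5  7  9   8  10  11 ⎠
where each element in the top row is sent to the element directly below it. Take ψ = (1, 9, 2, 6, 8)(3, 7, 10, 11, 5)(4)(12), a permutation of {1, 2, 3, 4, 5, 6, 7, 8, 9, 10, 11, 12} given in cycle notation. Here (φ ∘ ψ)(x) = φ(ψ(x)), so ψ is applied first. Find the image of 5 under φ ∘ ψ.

(φ ∘ ψ)(5) = φ(ψ(5)). ψ(5) = 3, then φ(3) = 3. So (φ ∘ ψ)(5) = 3.

3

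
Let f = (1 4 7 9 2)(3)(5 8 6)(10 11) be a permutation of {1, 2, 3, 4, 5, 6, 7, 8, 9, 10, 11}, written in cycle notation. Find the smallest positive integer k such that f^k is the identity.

The disjoint cycles have lengths 5, 3, 2, 1.
The order of f is the least common multiple of its cycle lengths: lcm(5, 3, 2) = 30.

30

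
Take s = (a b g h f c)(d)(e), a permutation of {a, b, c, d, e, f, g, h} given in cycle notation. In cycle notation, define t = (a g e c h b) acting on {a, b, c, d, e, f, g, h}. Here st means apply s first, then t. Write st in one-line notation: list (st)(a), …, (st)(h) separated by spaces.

a e g d c h b f

(st)(x) = t(s(x)). Computing each image: t(s(a)) = t(b) = a, t(s(b)) = t(g) = e, t(s(c)) = t(a) = g, t(s(d)) = t(d) = d, t(s(e)) = t(e) = c, t(s(f)) = t(c) = h, t(s(g)) = t(h) = b, t(s(h)) = t(f) = f.
Hence st = [a e g d c h b f].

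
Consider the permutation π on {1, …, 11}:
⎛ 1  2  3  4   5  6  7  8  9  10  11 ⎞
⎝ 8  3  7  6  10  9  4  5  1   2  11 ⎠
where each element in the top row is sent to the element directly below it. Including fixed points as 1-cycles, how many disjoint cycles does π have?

2

The cycle decomposition is (1, 8, 5, 10, 2, 3, 7, 4, 6, 9)(11), which has 2 cycles (counting 1-cycles).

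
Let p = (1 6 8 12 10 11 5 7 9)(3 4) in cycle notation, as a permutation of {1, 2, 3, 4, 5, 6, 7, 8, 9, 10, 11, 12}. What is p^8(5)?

5 lies in the 9-cycle (1 6 8 12 10 11 5 7 9).
Stepping 8 places around the cycle: 5 → 7 → 9 → 1 → 6 → 8 → 12 → 10 → 11.

11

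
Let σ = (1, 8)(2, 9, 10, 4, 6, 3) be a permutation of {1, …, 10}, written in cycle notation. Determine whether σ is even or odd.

The cycle lengths are 6, 2, 1, 1.
A cycle of length ℓ contributes ℓ−1 transpositions, so σ is a product of 5 + 1 = 6 transpositions — even.

even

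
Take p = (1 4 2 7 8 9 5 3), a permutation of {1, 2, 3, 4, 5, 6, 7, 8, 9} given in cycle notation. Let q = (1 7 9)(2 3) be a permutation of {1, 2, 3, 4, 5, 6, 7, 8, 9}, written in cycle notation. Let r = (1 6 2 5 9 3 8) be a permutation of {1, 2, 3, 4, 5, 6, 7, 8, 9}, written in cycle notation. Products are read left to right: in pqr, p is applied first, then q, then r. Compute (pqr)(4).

8

Chase 4: p(4) = 2; q(2) = 3; r(3) = 8. Hence (pqr)(4) = 8.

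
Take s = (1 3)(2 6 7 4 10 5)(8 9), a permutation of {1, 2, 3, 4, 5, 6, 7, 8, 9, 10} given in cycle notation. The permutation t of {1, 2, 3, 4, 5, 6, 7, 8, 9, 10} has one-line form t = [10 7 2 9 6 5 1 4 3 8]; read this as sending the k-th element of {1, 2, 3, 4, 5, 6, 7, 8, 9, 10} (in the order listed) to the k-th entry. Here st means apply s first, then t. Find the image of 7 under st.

(st)(7) = t(s(7)). s(7) = 4, then t(4) = 9. So (st)(7) = 9.

9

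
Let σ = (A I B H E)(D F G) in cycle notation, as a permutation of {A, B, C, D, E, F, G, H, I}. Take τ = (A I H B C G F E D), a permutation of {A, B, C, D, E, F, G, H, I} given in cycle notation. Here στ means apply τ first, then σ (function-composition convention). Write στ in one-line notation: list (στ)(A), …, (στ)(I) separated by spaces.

Chase each element through τ then σ: A → I → B; B → C → C; C → G → D; D → A → I; E → D → F; F → E → A; G → F → G; H → B → H; I → H → E.
So στ in one-line form is B C D I F A G H E.

B C D I F A G H E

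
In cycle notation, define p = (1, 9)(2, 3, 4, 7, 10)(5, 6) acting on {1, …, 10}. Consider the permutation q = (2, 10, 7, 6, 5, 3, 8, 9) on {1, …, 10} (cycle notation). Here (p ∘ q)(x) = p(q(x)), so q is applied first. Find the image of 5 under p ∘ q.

First apply q: q(5) = 3, then p(3) = 4. Thus (p ∘ q)(5) = 4.

4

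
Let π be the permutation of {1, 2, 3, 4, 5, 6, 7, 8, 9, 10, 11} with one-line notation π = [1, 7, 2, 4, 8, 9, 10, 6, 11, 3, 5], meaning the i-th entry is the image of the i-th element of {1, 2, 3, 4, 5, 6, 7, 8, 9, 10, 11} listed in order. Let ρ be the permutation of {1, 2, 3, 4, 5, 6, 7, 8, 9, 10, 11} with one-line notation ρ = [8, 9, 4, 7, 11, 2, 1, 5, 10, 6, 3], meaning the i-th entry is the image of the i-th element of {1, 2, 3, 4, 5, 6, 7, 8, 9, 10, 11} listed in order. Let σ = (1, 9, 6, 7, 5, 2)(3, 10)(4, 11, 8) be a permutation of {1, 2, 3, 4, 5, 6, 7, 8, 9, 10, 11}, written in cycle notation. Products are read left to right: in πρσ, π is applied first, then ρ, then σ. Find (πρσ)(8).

1

(πρσ)(8) = σ(ρ(π(8))). π(8) = 6, then ρ(6) = 2, then σ(2) = 1, so the result is 1.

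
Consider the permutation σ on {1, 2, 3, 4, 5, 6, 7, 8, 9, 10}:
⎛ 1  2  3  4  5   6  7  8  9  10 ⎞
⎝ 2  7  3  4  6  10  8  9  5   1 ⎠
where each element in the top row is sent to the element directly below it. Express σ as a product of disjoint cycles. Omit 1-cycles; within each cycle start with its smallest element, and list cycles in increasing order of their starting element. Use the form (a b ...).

Start at 1 and follow images: 1 → 2 → 7 → 8 → 9 → 5 → 6 → 10 → 1, giving the cycle (1 2 7 8 9 5 6 10).
Repeating from the next unused element and collecting all non-trivial cycles gives (1 2 7 8 9 5 6 10).

(1 2 7 8 9 5 6 10)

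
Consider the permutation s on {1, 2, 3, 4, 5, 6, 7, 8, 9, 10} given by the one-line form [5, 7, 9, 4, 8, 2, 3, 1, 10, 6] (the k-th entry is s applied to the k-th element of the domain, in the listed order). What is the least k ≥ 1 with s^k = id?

6

The disjoint-cycle form of s has cycle lengths 6, 3, 1.
The order is lcm(6, 3) = 6.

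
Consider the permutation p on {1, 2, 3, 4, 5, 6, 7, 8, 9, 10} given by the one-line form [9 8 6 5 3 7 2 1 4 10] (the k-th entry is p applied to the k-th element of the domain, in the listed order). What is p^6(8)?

6

Tracing 8 → 1 → … returns to 8 after 9 steps, so 8 lies in a 9-cycle (1 9 4 5 3 6 7 2 8).
Advancing 6 steps from 8: 8 → 1 → 9 → 4 → 5 → 3 → 6.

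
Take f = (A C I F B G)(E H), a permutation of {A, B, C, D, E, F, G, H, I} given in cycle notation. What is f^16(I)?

A

I lies in the 6-cycle (A C I F B G).
Since the cycle has length 6, f^16 acts on it the same as f^4 (16 mod 6 = 4).
Stepping 4 places around the cycle: I → F → B → G → A.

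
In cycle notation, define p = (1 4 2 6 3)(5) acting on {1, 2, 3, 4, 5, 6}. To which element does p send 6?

3

In the cycle (1 4 2 6 3), 6 is followed by 3, so p(6) = 3.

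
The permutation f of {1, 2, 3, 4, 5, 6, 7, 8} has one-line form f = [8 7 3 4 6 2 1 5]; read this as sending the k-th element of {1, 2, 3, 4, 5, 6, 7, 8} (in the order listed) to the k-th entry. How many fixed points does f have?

2

The fixed points (elements with f(x) = x) are {3, 4}, so there are 2.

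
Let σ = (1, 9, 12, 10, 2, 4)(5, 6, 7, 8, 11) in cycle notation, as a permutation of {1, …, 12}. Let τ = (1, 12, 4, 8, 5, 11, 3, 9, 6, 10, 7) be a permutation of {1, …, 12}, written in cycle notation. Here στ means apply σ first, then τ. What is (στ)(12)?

(στ)(12) = τ(σ(12)). σ(12) = 10, then τ(10) = 7. So (στ)(12) = 7.

7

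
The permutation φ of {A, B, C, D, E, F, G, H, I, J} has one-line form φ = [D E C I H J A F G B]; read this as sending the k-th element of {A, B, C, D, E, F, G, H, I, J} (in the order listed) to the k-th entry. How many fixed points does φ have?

1

The fixed points (elements with φ(x) = x) are {C}, so there is 1.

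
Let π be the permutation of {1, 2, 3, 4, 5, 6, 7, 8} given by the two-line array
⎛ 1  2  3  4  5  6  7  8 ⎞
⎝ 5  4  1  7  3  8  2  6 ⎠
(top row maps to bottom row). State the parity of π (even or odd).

In disjoint-cycle form the cycle lengths are 3, 3, 2.
A cycle of length ℓ contributes ℓ−1 transpositions, so π is a product of 2 + 2 + 1 = 5 transpositions — odd.

odd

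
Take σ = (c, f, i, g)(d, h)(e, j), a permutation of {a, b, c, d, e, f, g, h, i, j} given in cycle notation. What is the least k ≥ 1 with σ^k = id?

The cycle type of σ is (4, 2, 2, 1, 1).
The order of σ is the least common multiple of its cycle lengths: lcm(4, 2, 2) = 4.

4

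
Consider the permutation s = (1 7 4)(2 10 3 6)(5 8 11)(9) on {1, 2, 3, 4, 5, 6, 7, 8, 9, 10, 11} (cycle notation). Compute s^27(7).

7

7 lies in the 3-cycle (1 7 4).
Powers repeat with period 3 on this cycle, and 27 mod 3 = 0, so s^27(7) = s^0(7).
So s^27(7) = 7.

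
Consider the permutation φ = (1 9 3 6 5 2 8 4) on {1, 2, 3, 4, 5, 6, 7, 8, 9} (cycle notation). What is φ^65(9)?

9 lies in the 8-cycle (1 9 3 6 5 2 8 4).
On an 8-cycle, φ^8 is the identity, so φ^65 = φ^1 there (65 ≡ 1 mod 8).
Stepping 1 place around the cycle: 9 → 3.

3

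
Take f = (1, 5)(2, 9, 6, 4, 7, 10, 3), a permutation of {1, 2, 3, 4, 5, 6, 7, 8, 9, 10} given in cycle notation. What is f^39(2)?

7

2 lies in the 7-cycle (2, 9, 6, 4, 7, 10, 3).
Powers repeat with period 7 on this cycle, and 39 mod 7 = 4, so f^39(2) = f^4(2).
Stepping 4 places around the cycle: 2 → 9 → 6 → 4 → 7.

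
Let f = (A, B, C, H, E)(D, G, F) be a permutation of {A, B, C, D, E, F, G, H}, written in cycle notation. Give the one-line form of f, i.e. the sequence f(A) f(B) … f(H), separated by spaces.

Image by image: A↦B, B↦C, C↦H, D↦G, E↦A, F↦D, G↦F, H↦E.
Listing these in domain order gives B C H G A D F E.

B C H G A D F E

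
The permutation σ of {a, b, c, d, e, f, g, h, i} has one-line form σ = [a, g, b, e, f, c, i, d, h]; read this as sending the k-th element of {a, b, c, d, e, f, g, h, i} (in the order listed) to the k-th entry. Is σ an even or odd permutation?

odd

In disjoint-cycle form the cycle lengths are 8, 1.
A cycle of length ℓ contributes ℓ−1 transpositions, so σ is a product of 7 transpositions — odd.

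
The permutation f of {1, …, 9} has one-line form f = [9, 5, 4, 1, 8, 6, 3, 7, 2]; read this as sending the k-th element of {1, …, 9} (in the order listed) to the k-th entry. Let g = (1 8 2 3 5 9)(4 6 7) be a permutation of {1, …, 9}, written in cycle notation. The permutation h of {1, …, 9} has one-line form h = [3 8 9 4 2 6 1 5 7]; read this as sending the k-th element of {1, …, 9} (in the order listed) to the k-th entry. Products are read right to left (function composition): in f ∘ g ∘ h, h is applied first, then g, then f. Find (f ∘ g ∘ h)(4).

Chase 4: h(4) = 4; g(4) = 6; f(6) = 6. Hence (f ∘ g ∘ h)(4) = 6.

6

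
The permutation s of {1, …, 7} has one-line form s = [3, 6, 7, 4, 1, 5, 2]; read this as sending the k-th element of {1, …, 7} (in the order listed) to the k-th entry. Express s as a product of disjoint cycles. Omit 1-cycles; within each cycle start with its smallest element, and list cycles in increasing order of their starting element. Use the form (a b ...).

(1 3 7 2 6 5)

From 1: 1 → 3 → 7 → 2 → 6 → 5 → 1, closing the cycle (1 3 7 2 6 5).
Repeating from the next unused element and collecting all non-trivial cycles gives (1 3 7 2 6 5).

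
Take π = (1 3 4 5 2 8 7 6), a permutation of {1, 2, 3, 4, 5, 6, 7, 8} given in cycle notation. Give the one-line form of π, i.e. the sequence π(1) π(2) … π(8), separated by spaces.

Image by image: 1→3, 2→8, 3→4, 4→5, 5→2, 6→1, 7→6, 8→7.
So the one-line form is 3 8 4 5 2 1 6 7.

3 8 4 5 2 1 6 7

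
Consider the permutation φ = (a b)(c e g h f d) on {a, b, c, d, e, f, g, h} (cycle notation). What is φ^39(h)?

h lies in the 6-cycle (c e g h f d).
On a 6-cycle, φ^6 is the identity, so φ^39 = φ^3 there (39 ≡ 3 mod 6).
Advancing 3 steps from h: h → f → d → c.

c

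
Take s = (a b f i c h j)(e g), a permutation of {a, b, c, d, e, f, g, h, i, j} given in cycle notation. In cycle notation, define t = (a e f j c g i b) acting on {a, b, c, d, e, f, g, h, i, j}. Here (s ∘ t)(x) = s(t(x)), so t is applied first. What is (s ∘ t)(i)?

f

(s ∘ t)(i) = s(t(i)). t(i) = b, then s(b) = f. So (s ∘ t)(i) = f.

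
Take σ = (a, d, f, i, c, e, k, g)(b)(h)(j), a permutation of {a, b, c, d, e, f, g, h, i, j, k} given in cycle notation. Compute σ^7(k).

k lies in the 8-cycle (a, d, f, i, c, e, k, g).
Advancing 7 steps from k: k → g → a → d → f → i → c → e.

e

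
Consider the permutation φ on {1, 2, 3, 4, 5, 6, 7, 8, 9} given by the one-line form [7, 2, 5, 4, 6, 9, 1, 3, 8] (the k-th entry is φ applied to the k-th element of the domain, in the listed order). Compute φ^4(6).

Tracing 6 → 9 → … returns to 6 after 5 steps, so 6 lies in a 5-cycle (3, 5, 6, 9, 8).
Stepping 4 places around the cycle: 6 → 9 → 8 → 3 → 5.

5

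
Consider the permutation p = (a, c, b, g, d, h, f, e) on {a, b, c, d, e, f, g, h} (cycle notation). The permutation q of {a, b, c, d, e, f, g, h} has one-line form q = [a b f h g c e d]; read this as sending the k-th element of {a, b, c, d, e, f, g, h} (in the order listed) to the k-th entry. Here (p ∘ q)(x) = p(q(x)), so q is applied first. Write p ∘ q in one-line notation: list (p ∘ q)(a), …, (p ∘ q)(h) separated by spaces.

(p ∘ q)(x) = p(q(x)). Computing each image: p(q(a)) = p(a) = c, p(q(b)) = p(b) = g, p(q(c)) = p(f) = e, p(q(d)) = p(h) = f, p(q(e)) = p(g) = d, p(q(f)) = p(c) = b, p(q(g)) = p(e) = a, p(q(h)) = p(d) = h.
Hence p ∘ q = [c g e f d b a h].

c g e f d b a h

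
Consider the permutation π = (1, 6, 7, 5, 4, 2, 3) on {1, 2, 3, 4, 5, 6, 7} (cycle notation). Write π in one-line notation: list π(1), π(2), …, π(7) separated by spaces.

6 3 1 2 4 7 5

Image by image: 1→6, 2→3, 3→1, 4→2, 5→4, 6→7, 7→5.
Listing these in domain order gives 6 3 1 2 4 7 5.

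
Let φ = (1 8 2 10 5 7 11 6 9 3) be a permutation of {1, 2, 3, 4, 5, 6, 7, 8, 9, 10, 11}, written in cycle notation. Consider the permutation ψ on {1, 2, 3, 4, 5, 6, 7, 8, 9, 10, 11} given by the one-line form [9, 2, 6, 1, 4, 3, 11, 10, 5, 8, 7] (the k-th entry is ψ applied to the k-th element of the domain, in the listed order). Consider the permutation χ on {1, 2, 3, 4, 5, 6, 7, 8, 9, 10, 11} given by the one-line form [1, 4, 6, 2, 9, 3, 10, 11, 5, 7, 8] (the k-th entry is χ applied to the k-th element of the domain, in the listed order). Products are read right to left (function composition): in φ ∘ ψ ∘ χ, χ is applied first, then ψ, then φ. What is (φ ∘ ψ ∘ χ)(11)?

Chase 11: χ(11) = 8; ψ(8) = 10; φ(10) = 5. Hence (φ ∘ ψ ∘ χ)(11) = 5.

5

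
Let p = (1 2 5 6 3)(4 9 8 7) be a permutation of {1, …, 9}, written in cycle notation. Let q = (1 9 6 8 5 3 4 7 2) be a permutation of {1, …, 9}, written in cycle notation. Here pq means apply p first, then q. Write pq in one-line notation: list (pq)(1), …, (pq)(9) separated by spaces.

1 3 9 6 8 4 7 2 5

(pq)(x) = q(p(x)). Computing each image: q(p(1)) = q(2) = 1, q(p(2)) = q(5) = 3, q(p(3)) = q(1) = 9, q(p(4)) = q(9) = 6, q(p(5)) = q(6) = 8, q(p(6)) = q(3) = 4, q(p(7)) = q(4) = 7, q(p(8)) = q(7) = 2, q(p(9)) = q(8) = 5.
Hence pq = [1 3 9 6 8 4 7 2 5].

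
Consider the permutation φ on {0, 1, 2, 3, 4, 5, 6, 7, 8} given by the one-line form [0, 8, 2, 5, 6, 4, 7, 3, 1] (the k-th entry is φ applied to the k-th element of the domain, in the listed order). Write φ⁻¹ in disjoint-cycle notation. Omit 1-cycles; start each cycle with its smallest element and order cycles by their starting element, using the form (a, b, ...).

(1, 8)(3, 7, 6, 4, 5)

First write φ in disjoint cycles: (1, 8)(3, 5, 4, 6, 7).
Reversing each cycle (and rotating so the smallest element leads) gives φ⁻¹ = (1, 8)(3, 7, 6, 4, 5).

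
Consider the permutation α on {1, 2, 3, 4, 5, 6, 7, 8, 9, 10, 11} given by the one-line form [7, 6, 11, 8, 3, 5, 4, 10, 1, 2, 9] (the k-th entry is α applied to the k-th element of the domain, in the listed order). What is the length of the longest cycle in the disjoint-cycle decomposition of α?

Decomposing into disjoint cycles gives (1, 7, 4, 8, 10, 2, 6, 5, 3, 11, 9); the longest has length 11.

11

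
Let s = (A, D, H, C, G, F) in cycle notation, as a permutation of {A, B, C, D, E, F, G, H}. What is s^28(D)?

D lies in the 6-cycle (A, D, H, C, G, F).
Since the cycle has length 6, s^28 acts on it the same as s^4 (28 mod 6 = 4).
Stepping 4 places around the cycle: D → H → C → G → F.

F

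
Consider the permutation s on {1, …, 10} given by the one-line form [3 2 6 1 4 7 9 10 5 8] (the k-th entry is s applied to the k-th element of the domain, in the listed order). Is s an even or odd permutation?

In disjoint-cycle form the cycle lengths are 7, 2, 1.
A cycle of length ℓ contributes ℓ−1 transpositions, so s is a product of 6 + 1 = 7 transpositions — odd.

odd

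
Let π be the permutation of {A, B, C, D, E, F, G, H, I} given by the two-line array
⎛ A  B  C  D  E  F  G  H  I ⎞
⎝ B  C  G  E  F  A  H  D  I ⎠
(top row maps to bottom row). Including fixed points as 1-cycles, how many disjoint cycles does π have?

The cycle decomposition is (A B C G H D E F)(I), which has 2 cycles (counting 1-cycles).

2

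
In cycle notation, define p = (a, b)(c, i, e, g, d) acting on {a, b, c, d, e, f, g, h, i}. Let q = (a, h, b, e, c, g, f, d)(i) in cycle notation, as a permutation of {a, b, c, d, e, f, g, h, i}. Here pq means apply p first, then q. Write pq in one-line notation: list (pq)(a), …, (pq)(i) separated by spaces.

e h i g f d a b c

(pq)(x) = q(p(x)). Computing each image: q(p(a)) = q(b) = e, q(p(b)) = q(a) = h, q(p(c)) = q(i) = i, q(p(d)) = q(c) = g, q(p(e)) = q(g) = f, q(p(f)) = q(f) = d, q(p(g)) = q(d) = a, q(p(h)) = q(h) = b, q(p(i)) = q(e) = c.
Hence pq = [e h i g f d a b c].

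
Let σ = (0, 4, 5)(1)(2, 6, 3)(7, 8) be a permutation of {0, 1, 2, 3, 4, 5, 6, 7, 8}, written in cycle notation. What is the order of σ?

The cycle type of σ is (3, 3, 2, 1).
The order is lcm(3, 3, 2) = 6.

6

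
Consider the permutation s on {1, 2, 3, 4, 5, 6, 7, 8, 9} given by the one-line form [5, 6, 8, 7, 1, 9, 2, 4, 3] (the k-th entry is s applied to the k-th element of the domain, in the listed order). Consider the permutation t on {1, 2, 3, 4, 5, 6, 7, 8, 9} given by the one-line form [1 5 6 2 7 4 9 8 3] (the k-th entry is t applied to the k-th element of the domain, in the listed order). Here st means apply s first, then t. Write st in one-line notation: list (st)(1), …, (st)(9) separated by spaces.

(st)(x) = t(s(x)). Computing each image: t(s(1)) = t(5) = 7, t(s(2)) = t(6) = 4, t(s(3)) = t(8) = 8, t(s(4)) = t(7) = 9, t(s(5)) = t(1) = 1, t(s(6)) = t(9) = 3, t(s(7)) = t(2) = 5, t(s(8)) = t(4) = 2, t(s(9)) = t(3) = 6.
Hence st = [7 4 8 9 1 3 5 2 6].

7 4 8 9 1 3 5 2 6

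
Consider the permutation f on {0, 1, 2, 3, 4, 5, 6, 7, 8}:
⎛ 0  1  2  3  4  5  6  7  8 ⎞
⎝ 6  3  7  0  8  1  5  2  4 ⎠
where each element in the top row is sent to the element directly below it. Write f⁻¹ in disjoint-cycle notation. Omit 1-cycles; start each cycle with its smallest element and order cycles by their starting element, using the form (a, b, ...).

(0, 3, 1, 5, 6)(2, 7)(4, 8)

The cycle decomposition of f is (0, 6, 5, 1, 3)(2, 7)(4, 8).
Reversing each cycle (and rotating so the smallest element leads) gives f⁻¹ = (0, 3, 1, 5, 6)(2, 7)(4, 8).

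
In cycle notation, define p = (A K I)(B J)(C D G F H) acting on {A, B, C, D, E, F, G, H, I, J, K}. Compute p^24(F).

G

F lies in the 5-cycle (C D G F H).
On a 5-cycle, p^5 is the identity, so p^24 = p^4 there (24 ≡ 4 mod 5).
Advancing 4 steps from F: F → H → C → D → G.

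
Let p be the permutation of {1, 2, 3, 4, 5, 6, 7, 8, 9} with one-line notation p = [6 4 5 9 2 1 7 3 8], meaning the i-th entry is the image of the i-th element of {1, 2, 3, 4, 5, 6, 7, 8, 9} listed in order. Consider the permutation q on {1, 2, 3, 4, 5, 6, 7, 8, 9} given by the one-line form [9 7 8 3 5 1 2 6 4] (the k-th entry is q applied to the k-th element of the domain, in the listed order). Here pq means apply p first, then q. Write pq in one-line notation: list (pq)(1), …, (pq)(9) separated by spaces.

(pq)(x) = q(p(x)). Computing each image: q(p(1)) = q(6) = 1, q(p(2)) = q(4) = 3, q(p(3)) = q(5) = 5, q(p(4)) = q(9) = 4, q(p(5)) = q(2) = 7, q(p(6)) = q(1) = 9, q(p(7)) = q(7) = 2, q(p(8)) = q(3) = 8, q(p(9)) = q(8) = 6.
Hence pq = [1 3 5 4 7 9 2 8 6].

1 3 5 4 7 9 2 8 6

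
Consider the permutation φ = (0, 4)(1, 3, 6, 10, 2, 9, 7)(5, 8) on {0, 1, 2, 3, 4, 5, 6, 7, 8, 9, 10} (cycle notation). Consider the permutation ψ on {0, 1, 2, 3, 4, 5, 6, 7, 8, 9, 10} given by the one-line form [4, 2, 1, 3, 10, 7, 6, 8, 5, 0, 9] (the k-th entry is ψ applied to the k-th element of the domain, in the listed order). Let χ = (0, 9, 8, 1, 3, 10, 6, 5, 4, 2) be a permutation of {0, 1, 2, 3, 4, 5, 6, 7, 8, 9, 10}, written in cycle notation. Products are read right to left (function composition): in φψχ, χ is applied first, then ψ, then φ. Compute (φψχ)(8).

9

Chase 8: χ(8) = 1; ψ(1) = 2; φ(2) = 9. Hence (φψχ)(8) = 9.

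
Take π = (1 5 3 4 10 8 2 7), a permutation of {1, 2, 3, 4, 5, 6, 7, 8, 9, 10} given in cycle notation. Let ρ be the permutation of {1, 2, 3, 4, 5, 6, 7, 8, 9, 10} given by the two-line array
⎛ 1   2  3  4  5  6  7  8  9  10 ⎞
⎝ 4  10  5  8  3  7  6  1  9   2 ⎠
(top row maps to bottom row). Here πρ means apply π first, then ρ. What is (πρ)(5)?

5

(πρ)(5) = ρ(π(5)). π(5) = 3, then ρ(3) = 5. So (πρ)(5) = 5.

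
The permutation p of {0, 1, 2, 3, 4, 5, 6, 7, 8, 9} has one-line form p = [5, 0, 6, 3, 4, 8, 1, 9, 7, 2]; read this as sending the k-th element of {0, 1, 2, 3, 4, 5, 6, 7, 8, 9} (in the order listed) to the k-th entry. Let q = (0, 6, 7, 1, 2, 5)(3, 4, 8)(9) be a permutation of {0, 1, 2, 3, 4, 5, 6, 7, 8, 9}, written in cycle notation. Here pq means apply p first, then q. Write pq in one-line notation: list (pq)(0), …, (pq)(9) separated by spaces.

Chase each element through p then q: 0 → 5 → 0; 1 → 0 → 6; 2 → 6 → 7; 3 → 3 → 4; 4 → 4 → 8; 5 → 8 → 3; 6 → 1 → 2; 7 → 9 → 9; 8 → 7 → 1; 9 → 2 → 5.
So pq in one-line form is 0 6 7 4 8 3 2 9 1 5.

0 6 7 4 8 3 2 9 1 5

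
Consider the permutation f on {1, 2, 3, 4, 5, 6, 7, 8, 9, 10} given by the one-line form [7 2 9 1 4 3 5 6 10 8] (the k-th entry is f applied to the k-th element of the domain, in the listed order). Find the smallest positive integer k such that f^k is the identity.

Writing f as disjoint cycles, the cycle lengths are 5, 4, 1.
The order is lcm(5, 4) = 20.

20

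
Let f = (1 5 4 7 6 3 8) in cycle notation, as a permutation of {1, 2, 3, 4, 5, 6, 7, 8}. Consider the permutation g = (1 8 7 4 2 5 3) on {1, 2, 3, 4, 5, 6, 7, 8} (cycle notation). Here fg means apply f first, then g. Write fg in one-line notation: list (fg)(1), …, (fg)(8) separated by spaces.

(fg)(x) = g(f(x)). Computing each image: g(f(1)) = g(5) = 3, g(f(2)) = g(2) = 5, g(f(3)) = g(8) = 7, g(f(4)) = g(7) = 4, g(f(5)) = g(4) = 2, g(f(6)) = g(3) = 1, g(f(7)) = g(6) = 6, g(f(8)) = g(1) = 8.
Hence fg = [3 5 7 4 2 1 6 8].

3 5 7 4 2 1 6 8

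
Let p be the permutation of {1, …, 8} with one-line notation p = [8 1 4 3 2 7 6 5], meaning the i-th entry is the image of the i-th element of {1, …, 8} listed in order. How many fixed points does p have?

0

No element satisfies p(x) = x, so there are 0 fixed points.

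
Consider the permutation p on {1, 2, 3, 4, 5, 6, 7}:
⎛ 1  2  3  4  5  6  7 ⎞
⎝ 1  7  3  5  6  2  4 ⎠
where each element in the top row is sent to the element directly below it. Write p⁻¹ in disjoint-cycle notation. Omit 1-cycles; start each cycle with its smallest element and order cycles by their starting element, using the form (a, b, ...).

First write p in disjoint cycles: (2, 7, 4, 5, 6).
Reversing each cycle (and rotating so the smallest element leads) gives p⁻¹ = (2, 6, 5, 4, 7).

(2, 6, 5, 4, 7)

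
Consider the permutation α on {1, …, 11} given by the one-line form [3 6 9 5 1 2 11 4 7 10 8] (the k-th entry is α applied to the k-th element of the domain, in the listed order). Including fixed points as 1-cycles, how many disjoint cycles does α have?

The cycle decomposition is (1 3 9 7 11 8 4 5)(2 6)(10), which has 3 cycles (counting 1-cycles).

3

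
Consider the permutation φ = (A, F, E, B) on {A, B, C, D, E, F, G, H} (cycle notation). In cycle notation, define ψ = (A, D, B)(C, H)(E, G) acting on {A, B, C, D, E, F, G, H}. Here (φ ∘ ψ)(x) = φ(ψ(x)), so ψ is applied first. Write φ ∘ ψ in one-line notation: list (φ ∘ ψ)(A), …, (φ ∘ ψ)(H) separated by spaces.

Chase each element through ψ then φ: A → D → D; B → A → F; C → H → H; D → B → A; E → G → G; F → F → E; G → E → B; H → C → C.
Collecting the images, φ ∘ ψ = [D F H A G E B C].

D F H A G E B C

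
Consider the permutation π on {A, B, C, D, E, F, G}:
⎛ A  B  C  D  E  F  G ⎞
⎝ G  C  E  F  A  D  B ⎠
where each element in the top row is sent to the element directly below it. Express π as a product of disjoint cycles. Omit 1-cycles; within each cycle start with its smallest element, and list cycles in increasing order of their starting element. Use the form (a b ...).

From A: A → G → B → C → E → A, closing the cycle (A G B C E).
Continuing from each remaining unvisited element yields (A G B C E)(D F).

(A G B C E)(D F)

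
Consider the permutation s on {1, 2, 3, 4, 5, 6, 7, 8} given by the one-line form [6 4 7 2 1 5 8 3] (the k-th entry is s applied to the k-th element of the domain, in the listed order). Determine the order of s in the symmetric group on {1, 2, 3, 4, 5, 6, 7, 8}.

6

Writing s as disjoint cycles, the cycle lengths are 3, 3, 2.
The order of s is the least common multiple of its cycle lengths: lcm(3, 3, 2) = 6.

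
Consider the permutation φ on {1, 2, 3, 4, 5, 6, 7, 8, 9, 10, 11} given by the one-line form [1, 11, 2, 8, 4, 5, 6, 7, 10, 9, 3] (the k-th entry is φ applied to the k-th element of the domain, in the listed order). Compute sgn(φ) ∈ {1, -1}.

-1

In disjoint-cycle form the cycle lengths are 5, 3, 2, 1.
A cycle of length ℓ contributes ℓ−1 transpositions, so φ is a product of 4 + 2 + 1 = 7 transpositions — odd.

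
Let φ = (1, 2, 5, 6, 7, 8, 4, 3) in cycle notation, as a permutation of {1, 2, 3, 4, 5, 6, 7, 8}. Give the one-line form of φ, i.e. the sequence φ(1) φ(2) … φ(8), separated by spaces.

2 5 1 3 6 7 8 4

Reading each image from the cycles: 1↦2, 2↦5, 3↦1, 4↦3, 5↦6, 6↦7, 7↦8, 8↦4.
So the one-line form is 2 5 1 3 6 7 8 4.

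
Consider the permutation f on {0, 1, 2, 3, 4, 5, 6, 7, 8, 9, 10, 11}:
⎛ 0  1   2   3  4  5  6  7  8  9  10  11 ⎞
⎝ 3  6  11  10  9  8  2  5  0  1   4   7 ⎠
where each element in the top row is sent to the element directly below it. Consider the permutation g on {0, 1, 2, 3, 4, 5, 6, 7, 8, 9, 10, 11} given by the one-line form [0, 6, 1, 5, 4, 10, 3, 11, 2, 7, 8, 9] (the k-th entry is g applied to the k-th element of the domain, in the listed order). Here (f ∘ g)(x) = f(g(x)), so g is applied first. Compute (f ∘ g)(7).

g(7) = 11, then f(11) = 7; composing gives (f ∘ g)(7) = 7.

7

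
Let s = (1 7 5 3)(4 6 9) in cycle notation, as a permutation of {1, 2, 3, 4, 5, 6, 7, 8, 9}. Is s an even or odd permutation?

The cycle lengths are 4, 3, 1, 1.
A cycle of length ℓ contributes ℓ−1 transpositions, so s is a product of 3 + 2 = 5 transpositions — odd.

odd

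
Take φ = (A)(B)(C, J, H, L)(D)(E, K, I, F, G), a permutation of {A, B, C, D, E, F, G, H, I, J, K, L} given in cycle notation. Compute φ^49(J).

J lies in the 4-cycle (C, J, H, L).
Powers repeat with period 4 on this cycle, and 49 mod 4 = 1, so φ^49(J) = φ^1(J).
Stepping 1 place around the cycle: J → H.

H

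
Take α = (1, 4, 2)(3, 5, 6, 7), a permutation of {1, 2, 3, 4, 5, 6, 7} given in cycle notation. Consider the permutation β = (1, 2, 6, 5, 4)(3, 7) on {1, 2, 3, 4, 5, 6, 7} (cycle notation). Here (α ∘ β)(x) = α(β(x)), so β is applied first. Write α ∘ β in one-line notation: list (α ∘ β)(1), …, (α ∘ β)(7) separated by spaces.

Chase each element through β then α: 1 → 2 → 1; 2 → 6 → 7; 3 → 7 → 3; 4 → 1 → 4; 5 → 4 → 2; 6 → 5 → 6; 7 → 3 → 5.
So α ∘ β in one-line form is 1 7 3 4 2 6 5.

1 7 3 4 2 6 5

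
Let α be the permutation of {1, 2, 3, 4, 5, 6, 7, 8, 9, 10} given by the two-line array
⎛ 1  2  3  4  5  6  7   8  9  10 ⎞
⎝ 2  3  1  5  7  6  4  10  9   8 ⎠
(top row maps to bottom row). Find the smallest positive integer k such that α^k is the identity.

The disjoint-cycle form of α has cycle lengths 3, 3, 2, 1, 1.
The order is lcm(3, 3, 2) = 6.

6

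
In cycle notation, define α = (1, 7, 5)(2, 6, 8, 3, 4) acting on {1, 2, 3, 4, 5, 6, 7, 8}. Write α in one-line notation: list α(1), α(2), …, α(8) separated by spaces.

Image by image: 1↦7, 2↦6, 3↦4, 4↦2, 5↦1, 6↦8, 7↦5, 8↦3.
Listing these in domain order gives 7 6 4 2 1 8 5 3.

7 6 4 2 1 8 5 3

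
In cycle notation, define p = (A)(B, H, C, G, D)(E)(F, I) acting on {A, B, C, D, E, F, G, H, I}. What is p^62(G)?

B

G lies in the 5-cycle (B, H, C, G, D).
On a 5-cycle, p^5 is the identity, so p^62 = p^2 there (62 ≡ 2 mod 5).
Advancing 2 steps from G: G → D → B.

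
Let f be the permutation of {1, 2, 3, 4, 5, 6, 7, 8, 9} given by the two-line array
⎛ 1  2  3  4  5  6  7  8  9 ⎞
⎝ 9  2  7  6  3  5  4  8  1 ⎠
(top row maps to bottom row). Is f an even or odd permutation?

In disjoint-cycle form the cycle lengths are 5, 2, 1, 1.
A cycle of length ℓ contributes ℓ−1 transpositions, so f is a product of 4 + 1 = 5 transpositions — odd.

odd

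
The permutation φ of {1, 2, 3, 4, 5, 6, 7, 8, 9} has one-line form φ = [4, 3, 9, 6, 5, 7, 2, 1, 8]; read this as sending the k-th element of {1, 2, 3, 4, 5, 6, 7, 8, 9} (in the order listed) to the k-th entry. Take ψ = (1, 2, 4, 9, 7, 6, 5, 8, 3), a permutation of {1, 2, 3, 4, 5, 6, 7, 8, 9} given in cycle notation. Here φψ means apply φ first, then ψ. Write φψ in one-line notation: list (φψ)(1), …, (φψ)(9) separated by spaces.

9 1 7 5 8 6 4 2 3

For each element, apply φ then ψ: 1 → 4 → 9; 2 → 3 → 1; 3 → 9 → 7; 4 → 6 → 5; 5 → 5 → 8; 6 → 7 → 6; 7 → 2 → 4; 8 → 1 → 2; 9 → 8 → 3.
Collecting the images, φψ = [9 1 7 5 8 6 4 2 3].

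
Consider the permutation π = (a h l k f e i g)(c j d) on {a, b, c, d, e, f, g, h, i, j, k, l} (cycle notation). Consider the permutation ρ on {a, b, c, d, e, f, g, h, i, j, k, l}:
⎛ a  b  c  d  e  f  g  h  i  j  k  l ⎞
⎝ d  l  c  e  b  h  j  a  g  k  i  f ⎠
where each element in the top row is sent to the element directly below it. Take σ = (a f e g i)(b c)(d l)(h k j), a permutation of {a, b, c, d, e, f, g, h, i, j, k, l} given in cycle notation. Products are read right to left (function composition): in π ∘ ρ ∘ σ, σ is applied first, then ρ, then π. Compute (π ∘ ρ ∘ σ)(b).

Apply the permutations in order: σ(b) = c, then ρ(c) = c, then π(c) = j. So (π ∘ ρ ∘ σ)(b) = j.

j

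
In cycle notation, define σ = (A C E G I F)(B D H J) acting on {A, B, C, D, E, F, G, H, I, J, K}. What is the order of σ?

12

The disjoint cycles have lengths 6, 4, 1.
Since disjoint cycles commute, ord(σ) = lcm(6, 4) = 12.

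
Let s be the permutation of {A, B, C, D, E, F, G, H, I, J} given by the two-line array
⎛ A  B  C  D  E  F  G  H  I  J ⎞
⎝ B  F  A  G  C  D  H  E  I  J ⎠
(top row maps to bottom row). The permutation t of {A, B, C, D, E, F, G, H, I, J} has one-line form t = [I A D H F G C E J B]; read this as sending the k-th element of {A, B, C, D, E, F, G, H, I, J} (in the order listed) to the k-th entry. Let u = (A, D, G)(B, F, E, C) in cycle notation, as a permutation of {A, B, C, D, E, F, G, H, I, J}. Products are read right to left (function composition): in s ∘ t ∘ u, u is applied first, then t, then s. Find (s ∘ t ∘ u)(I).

Apply the permutations in order: u(I) = I, then t(I) = J, then s(J) = J. So (s ∘ t ∘ u)(I) = J.

J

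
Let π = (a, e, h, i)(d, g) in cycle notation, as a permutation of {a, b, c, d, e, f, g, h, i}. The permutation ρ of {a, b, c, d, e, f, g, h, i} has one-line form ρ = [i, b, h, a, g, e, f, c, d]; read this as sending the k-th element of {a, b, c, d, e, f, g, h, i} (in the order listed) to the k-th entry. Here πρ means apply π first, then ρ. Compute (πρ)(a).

First apply π: π(a) = e, then ρ(e) = g. Thus (πρ)(a) = g.

g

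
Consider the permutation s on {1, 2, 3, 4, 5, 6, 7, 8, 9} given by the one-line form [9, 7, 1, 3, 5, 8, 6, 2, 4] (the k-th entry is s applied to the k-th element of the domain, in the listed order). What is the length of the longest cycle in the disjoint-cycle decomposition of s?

4

Decomposing into disjoint cycles gives (1 9 4 3)(2 7 6 8); the longest has length 4.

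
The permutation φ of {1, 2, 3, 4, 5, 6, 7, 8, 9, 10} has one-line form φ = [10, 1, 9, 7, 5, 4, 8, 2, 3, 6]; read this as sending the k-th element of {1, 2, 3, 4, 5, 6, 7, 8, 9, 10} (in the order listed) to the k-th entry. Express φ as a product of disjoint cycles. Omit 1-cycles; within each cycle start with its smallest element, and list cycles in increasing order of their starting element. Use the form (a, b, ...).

Iterating φ from 1 gives 1 → 10 → 6 → 4 → 7 → 8 → 2 → 1; that is the 7-cycle (1, 10, 6, 4, 7, 8, 2).
Continuing from each remaining unvisited element yields (1, 10, 6, 4, 7, 8, 2)(3, 9).

(1, 10, 6, 4, 7, 8, 2)(3, 9)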